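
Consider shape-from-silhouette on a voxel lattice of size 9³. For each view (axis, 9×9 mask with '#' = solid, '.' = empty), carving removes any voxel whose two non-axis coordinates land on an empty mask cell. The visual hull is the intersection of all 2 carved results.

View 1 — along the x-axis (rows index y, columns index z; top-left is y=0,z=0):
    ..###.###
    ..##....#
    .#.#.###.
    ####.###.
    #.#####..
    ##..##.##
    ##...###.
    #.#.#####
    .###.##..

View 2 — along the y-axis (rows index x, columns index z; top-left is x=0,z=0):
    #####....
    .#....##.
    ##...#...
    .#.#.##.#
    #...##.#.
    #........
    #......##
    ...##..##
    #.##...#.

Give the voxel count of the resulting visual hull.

start: 9×9×9 = 729 voxels
carve view 1 (along x, YZ-mask fill 50/81): 450 voxels remain
carve view 2 (along y, XZ-mask fill 32/81): 175 voxels remain

remaining voxels: 175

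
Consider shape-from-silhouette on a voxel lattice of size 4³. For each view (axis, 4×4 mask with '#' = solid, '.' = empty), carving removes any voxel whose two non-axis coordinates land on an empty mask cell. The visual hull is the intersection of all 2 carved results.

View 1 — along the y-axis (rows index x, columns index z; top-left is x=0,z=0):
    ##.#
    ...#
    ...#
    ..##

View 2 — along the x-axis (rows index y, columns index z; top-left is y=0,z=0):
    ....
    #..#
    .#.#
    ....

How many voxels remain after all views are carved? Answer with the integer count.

|visual hull| = 10

start: 4×4×4 = 64 voxels
[1] y-view keeps 7 columns → grid now 28
[2] x-view keeps 4 columns → grid now 10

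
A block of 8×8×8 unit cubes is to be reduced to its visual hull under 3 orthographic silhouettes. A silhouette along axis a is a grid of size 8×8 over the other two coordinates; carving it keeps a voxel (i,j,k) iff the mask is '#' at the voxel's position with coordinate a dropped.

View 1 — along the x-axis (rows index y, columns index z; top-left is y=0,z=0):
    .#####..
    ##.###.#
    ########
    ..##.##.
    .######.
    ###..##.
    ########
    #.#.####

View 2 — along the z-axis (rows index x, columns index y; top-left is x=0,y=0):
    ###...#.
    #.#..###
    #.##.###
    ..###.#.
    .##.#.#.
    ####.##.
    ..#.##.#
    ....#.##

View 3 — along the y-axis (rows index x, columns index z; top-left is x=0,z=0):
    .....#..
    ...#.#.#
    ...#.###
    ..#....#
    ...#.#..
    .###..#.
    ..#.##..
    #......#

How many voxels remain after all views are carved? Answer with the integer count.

start: 8×8×8 = 512 voxels
carve view 1 (along x, YZ-mask fill 48/64): 384 voxels remain
carve view 2 (along z, XY-mask fill 36/64): 230 voxels remain
carve view 3 (along y, XZ-mask fill 21/64): 81 voxels remain

81 voxels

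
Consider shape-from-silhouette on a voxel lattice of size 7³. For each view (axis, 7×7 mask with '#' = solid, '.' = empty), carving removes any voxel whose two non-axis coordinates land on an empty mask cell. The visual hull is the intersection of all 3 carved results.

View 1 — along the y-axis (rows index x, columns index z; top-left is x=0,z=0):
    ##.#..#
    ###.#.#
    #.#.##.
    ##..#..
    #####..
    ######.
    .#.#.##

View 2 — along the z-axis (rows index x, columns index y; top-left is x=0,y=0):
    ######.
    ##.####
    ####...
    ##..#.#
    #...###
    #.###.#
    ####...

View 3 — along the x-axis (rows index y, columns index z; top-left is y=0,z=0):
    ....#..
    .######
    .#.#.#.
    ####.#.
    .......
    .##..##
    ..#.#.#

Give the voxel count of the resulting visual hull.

full grid |V| = 343
V1 y: intersect with XZ mask (31 set) -- 217 left
V2 z: intersect with XY mask (33 set) -- 148 left
V3 x: intersect with YZ mask (22 set) -- 62 left

voxel count = 62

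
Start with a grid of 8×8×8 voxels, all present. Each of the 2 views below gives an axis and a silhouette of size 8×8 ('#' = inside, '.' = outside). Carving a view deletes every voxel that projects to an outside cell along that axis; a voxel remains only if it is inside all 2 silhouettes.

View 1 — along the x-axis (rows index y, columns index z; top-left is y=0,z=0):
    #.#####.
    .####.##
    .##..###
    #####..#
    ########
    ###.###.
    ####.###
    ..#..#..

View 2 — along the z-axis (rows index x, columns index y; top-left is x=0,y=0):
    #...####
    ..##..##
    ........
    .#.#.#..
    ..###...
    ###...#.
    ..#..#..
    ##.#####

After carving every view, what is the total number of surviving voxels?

initial block: 8^3 = 512
step 1: project along x, AND mask (46/64) → |grid| = 368
step 2: project along z, AND mask (28/64) → |grid| = 162

remaining voxels: 162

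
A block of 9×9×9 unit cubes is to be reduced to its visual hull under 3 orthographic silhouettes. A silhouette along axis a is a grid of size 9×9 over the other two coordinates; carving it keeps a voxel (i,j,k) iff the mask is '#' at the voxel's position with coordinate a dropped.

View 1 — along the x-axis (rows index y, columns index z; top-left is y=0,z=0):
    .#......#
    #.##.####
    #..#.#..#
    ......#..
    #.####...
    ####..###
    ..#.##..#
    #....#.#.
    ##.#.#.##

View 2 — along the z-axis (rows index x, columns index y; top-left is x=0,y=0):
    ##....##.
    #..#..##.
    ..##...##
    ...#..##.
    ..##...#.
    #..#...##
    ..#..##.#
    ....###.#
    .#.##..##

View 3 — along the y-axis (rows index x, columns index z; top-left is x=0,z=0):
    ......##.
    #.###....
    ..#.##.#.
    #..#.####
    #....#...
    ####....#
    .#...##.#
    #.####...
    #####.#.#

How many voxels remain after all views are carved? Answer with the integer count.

start: 9×9×9 = 729 voxels
  1. axis=0 (YZ plane), |mask|=39  ⇒  voxels=351
  2. axis=2 (XY plane), |mask|=35  ⇒  voxels=133
  3. axis=1 (XZ plane), |mask|=39  ⇒  voxels=67

remaining voxels: 67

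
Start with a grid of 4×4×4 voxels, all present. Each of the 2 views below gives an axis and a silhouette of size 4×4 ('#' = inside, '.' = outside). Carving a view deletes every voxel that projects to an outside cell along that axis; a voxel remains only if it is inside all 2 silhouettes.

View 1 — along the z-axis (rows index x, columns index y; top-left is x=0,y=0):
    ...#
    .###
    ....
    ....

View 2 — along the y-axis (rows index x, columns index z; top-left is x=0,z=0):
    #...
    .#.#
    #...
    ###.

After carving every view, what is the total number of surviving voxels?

voxel count = 7

full grid |V| = 64
after view 1 [z-axis, 4 of 16 cells solid] → remaining = 16
after view 2 [y-axis, 7 of 16 cells solid] → remaining = 7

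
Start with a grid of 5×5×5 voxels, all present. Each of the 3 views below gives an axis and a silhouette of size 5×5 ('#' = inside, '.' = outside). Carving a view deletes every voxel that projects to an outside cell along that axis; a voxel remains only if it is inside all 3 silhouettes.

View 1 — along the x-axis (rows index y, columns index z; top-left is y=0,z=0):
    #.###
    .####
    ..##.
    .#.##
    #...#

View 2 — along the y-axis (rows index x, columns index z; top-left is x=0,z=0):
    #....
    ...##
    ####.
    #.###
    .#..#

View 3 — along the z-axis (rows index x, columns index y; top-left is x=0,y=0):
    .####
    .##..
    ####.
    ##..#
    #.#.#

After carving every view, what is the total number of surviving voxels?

|visual hull| = 25

start: 5×5×5 = 125 voxels
  1. axis=0 (YZ plane), |mask|=15  ⇒  voxels=75
  2. axis=1 (XZ plane), |mask|=13  ⇒  voxels=40
  3. axis=2 (XY plane), |mask|=16  ⇒  voxels=25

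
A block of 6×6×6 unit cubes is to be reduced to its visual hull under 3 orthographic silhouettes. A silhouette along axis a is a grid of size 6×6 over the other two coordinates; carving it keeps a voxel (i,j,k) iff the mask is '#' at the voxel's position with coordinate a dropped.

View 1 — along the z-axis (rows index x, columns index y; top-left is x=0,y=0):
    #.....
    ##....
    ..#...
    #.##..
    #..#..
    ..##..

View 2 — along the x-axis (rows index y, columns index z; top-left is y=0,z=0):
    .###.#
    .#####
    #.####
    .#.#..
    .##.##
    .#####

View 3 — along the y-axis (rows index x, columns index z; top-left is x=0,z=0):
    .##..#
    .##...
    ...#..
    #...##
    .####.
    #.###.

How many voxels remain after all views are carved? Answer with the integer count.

remaining voxels: 22

before carving: 216 voxels (6×6×6)
  1. axis=2 (XY plane), |mask|=11  ⇒  voxels=66
  2. axis=0 (YZ plane), |mask|=25  ⇒  voxels=42
  3. axis=1 (XZ plane), |mask|=17  ⇒  voxels=22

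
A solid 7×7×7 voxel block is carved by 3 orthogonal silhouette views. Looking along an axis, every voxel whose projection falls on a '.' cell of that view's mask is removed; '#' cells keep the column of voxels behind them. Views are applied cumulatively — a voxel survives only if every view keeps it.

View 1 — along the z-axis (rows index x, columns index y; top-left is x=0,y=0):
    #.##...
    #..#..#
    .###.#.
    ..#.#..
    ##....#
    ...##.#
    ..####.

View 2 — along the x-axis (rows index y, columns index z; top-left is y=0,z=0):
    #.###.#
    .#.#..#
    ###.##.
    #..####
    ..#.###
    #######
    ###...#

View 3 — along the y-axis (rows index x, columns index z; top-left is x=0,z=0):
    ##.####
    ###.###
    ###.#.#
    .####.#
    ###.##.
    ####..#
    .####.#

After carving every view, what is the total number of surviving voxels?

voxel count = 75

start: 7×7×7 = 343 voxels
V1 z: intersect with XY mask (22 set) -- 154 left
V2 x: intersect with YZ mask (33 set) -- 104 left
V3 y: intersect with XZ mask (37 set) -- 75 left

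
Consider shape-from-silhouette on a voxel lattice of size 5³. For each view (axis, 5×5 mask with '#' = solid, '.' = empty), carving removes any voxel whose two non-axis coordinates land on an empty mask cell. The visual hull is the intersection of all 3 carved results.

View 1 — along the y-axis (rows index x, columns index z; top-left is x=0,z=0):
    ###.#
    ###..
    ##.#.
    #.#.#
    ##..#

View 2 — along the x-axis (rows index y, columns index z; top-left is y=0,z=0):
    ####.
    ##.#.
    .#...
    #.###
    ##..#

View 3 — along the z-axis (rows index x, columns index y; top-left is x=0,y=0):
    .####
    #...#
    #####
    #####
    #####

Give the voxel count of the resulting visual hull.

start: 5×5×5 = 125 voxels
step 1: project along y, AND mask (16/25) → |grid| = 80
step 2: project along x, AND mask (15/25) → |grid| = 51
step 3: project along z, AND mask (21/25) → |grid| = 43

remaining voxels: 43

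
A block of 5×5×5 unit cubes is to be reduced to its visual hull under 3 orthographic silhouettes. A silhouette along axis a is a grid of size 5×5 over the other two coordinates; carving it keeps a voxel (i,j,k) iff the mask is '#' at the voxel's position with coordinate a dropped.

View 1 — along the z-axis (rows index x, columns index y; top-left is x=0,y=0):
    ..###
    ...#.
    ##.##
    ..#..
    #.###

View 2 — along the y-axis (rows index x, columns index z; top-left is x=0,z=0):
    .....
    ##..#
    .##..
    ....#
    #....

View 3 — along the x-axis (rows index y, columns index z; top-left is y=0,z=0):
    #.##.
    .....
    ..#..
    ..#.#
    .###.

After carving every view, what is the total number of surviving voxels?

start: 5×5×5 = 125 voxels
V1 z: intersect with XY mask (13 set) -- 65 left
V2 y: intersect with XZ mask (7 set) -- 16 left
V3 x: intersect with YZ mask (9 set) -- 6 left

voxel count = 6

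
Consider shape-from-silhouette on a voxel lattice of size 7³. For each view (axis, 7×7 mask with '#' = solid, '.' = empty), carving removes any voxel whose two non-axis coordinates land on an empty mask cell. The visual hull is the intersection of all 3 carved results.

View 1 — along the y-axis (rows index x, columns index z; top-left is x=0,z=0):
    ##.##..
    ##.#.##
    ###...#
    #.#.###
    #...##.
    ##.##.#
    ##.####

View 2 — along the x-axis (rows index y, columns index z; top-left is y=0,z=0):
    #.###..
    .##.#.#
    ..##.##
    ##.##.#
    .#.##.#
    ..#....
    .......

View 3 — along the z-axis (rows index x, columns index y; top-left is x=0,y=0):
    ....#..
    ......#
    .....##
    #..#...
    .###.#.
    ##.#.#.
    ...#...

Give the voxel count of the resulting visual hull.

voxel count = 30

before carving: 343 voxels (7×7×7)
[1] y-view keeps 32 columns → grid now 224
[2] x-view keeps 22 columns → grid now 97
[3] z-view keeps 15 columns → grid now 30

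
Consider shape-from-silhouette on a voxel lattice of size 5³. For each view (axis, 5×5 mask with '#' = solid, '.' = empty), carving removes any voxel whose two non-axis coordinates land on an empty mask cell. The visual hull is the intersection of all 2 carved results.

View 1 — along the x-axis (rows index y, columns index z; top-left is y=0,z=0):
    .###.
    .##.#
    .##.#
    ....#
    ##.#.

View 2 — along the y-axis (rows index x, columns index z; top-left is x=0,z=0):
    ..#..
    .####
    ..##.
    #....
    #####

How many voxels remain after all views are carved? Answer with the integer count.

|visual hull| = 34

before carving: 125 voxels (5×5×5)
after view 1 [x-axis, 13 of 25 cells solid] → remaining = 65
after view 2 [y-axis, 13 of 25 cells solid] → remaining = 34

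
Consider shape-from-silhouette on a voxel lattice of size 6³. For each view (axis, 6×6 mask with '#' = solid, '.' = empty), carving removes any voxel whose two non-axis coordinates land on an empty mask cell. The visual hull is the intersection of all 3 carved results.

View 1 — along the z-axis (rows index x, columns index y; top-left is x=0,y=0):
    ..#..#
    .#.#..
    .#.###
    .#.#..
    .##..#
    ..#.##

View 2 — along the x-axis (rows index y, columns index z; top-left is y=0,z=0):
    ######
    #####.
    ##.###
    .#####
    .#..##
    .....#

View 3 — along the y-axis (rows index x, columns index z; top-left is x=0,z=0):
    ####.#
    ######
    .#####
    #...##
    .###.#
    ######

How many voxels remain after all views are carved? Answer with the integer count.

|visual hull| = 48

initial block: 6^3 = 216
[1] z-view keeps 16 columns → grid now 96
[2] x-view keeps 25 columns → grid now 60
[3] y-view keeps 29 columns → grid now 48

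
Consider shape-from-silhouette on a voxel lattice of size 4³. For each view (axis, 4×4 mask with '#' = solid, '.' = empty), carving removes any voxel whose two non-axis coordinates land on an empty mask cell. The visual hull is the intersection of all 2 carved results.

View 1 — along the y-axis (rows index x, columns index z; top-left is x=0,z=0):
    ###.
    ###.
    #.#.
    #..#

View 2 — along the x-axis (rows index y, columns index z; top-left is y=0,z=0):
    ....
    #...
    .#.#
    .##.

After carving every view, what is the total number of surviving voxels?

initial block: 4^3 = 64
after view 1 [y-axis, 10 of 16 cells solid] → remaining = 40
after view 2 [x-axis, 5 of 16 cells solid] → remaining = 12

remaining voxels: 12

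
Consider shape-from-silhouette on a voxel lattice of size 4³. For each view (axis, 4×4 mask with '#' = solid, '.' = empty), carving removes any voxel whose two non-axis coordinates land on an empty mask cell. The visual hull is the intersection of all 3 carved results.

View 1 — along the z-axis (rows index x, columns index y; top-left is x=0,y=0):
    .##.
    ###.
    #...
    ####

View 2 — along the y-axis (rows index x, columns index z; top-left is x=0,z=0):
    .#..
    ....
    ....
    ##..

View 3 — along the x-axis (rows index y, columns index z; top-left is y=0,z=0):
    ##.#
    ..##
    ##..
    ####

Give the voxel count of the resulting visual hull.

|visual hull| = 7

initial block: 4^3 = 64
carve view 1 (along z, XY-mask fill 10/16): 40 voxels remain
carve view 2 (along y, XZ-mask fill 3/16): 10 voxels remain
carve view 3 (along x, YZ-mask fill 11/16): 7 voxels remain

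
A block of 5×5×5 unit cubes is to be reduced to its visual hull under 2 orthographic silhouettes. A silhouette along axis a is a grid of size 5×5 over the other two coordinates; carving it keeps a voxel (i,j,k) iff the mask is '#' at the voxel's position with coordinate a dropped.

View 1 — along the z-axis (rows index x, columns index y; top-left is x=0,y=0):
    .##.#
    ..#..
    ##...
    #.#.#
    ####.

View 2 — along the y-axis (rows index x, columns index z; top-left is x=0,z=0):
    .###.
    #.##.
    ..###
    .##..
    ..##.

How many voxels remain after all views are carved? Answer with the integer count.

32 voxels

before carving: 125 voxels (5×5×5)
step 1: project along z, AND mask (13/25) → |grid| = 65
step 2: project along y, AND mask (13/25) → |grid| = 32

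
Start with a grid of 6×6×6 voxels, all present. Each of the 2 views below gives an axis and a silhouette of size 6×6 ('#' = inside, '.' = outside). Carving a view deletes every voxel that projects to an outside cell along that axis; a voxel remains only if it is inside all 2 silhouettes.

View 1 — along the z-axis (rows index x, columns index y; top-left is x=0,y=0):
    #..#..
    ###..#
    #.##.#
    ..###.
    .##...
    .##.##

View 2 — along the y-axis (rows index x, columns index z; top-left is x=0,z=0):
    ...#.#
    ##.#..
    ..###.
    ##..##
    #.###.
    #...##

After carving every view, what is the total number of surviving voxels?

initial block: 6^3 = 216
carve view 1 (along z, XY-mask fill 19/36): 114 voxels remain
carve view 2 (along y, XZ-mask fill 19/36): 60 voxels remain

|visual hull| = 60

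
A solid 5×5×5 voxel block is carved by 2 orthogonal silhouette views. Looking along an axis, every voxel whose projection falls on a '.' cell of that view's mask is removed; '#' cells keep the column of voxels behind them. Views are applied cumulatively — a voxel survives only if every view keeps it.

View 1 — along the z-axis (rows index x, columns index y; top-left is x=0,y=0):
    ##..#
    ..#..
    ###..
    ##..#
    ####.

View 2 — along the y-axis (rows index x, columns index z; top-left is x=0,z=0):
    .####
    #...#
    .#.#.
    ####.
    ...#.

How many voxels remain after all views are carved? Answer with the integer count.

|visual hull| = 36

initial block: 5^3 = 125
after view 1 [z-axis, 14 of 25 cells solid] → remaining = 70
after view 2 [y-axis, 13 of 25 cells solid] → remaining = 36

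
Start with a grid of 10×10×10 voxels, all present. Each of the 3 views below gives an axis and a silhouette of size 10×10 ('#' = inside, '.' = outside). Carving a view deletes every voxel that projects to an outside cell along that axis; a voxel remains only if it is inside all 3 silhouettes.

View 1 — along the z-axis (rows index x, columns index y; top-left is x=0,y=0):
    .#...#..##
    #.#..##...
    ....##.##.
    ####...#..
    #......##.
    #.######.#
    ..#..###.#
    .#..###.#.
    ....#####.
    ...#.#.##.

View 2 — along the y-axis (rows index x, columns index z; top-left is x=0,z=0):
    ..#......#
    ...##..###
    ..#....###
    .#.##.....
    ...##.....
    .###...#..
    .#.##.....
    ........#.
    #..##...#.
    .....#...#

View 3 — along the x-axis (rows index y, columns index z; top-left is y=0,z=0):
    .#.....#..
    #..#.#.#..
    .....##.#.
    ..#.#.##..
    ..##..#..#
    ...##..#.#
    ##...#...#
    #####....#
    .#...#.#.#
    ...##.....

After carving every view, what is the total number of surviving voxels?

start: 10×10×10 = 1000 voxels
step 1: project along z, AND mask (47/100) → |grid| = 470
step 2: project along y, AND mask (30/100) → |grid| = 145
step 3: project along x, AND mask (37/100) → |grid| = 57

|visual hull| = 57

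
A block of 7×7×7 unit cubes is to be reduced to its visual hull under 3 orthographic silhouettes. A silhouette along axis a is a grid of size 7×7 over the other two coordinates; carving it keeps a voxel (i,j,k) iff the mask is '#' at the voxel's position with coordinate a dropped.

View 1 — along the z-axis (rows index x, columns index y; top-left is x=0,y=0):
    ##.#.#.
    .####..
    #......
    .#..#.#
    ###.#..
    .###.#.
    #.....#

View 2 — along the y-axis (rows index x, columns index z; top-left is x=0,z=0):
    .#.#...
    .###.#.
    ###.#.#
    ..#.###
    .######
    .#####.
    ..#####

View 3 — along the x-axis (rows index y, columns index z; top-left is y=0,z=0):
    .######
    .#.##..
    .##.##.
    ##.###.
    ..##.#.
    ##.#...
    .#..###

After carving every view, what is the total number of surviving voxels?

start: 7×7×7 = 343 voxels
V1 z: intersect with XY mask (22 set) -- 154 left
V2 y: intersect with XZ mask (31 set) -- 95 left
V3 x: intersect with YZ mask (28 set) -- 66 left

66 voxels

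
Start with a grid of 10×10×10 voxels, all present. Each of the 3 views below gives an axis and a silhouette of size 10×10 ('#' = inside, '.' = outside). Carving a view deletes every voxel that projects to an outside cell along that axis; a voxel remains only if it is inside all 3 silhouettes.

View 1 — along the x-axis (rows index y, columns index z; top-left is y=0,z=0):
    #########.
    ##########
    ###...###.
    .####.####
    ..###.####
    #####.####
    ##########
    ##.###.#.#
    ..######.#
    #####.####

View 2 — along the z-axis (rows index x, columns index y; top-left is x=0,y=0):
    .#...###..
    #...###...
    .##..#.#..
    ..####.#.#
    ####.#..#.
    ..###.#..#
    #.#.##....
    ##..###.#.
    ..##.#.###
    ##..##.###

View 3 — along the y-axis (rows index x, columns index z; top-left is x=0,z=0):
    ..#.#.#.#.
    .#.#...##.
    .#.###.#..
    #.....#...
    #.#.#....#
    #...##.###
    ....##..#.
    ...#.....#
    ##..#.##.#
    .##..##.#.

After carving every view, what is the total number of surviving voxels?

voxel count = 169

initial block: 10^3 = 1000
carve view 1 (along x, YZ-mask fill 82/100): 820 voxels remain
carve view 2 (along z, XY-mask fill 52/100): 425 voxels remain
carve view 3 (along y, XZ-mask fill 41/100): 169 voxels remain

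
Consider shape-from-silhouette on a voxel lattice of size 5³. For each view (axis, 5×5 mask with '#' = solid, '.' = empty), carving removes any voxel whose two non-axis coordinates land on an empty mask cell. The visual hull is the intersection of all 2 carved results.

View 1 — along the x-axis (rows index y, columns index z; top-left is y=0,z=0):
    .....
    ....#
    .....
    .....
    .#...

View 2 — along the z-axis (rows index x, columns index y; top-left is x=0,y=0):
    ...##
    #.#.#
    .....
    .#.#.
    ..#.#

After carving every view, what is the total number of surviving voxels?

4 voxels

start: 5×5×5 = 125 voxels
after view 1 [x-axis, 2 of 25 cells solid] → remaining = 10
after view 2 [z-axis, 9 of 25 cells solid] → remaining = 4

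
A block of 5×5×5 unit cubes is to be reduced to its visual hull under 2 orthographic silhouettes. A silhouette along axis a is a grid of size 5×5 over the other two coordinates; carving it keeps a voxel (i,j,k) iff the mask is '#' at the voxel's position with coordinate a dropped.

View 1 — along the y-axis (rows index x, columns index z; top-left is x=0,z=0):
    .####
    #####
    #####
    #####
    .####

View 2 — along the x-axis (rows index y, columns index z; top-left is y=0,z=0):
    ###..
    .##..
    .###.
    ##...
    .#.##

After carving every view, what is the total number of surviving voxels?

start: 5×5×5 = 125 voxels
V1 y: intersect with XZ mask (23 set) -- 115 left
V2 x: intersect with YZ mask (13 set) -- 61 left

voxel count = 61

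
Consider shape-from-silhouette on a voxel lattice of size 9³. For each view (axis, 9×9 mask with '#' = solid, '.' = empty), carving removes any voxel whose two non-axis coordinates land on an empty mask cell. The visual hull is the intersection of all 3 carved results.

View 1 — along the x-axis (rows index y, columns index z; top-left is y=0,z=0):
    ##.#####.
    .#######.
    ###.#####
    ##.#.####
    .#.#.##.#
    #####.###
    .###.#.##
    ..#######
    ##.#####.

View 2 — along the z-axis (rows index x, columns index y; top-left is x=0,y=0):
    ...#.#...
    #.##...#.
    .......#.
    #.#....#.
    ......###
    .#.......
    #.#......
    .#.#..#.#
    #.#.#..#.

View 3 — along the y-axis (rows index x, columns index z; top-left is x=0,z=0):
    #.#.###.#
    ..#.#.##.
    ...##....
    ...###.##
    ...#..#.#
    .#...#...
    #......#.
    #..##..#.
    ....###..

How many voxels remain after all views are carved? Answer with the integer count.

73 voxels

full grid |V| = 729
V1 x: intersect with YZ mask (62 set) -- 558 left
V2 z: intersect with XY mask (24 set) -- 169 left
V3 y: intersect with XZ mask (31 set) -- 73 left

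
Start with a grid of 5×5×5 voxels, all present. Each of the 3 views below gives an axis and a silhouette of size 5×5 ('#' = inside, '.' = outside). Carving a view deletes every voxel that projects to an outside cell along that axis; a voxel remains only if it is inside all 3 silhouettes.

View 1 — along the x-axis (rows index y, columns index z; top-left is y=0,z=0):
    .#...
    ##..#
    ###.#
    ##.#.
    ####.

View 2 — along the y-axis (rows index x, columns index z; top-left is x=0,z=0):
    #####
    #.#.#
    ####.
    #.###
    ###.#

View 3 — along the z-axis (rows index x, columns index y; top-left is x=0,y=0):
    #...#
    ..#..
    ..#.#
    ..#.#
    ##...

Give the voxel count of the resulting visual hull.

full grid |V| = 125
[1] x-view keeps 15 columns → grid now 75
[2] y-view keeps 20 columns → grid now 59
[3] z-view keeps 9 columns → grid now 25

25 voxels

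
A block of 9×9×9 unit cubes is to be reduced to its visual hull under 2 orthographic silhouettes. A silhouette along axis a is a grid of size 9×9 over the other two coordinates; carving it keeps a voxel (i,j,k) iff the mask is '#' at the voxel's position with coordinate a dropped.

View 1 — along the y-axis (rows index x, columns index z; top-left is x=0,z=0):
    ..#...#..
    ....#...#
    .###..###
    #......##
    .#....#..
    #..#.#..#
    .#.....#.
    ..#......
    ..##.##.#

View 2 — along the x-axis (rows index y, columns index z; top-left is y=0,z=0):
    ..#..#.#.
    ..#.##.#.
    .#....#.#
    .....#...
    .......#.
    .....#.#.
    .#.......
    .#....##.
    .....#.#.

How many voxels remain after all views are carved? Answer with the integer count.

voxel count = 59

full grid |V| = 729
carve view 1 (along y, XZ-mask fill 27/81): 243 voxels remain
carve view 2 (along x, YZ-mask fill 20/81): 59 voxels remain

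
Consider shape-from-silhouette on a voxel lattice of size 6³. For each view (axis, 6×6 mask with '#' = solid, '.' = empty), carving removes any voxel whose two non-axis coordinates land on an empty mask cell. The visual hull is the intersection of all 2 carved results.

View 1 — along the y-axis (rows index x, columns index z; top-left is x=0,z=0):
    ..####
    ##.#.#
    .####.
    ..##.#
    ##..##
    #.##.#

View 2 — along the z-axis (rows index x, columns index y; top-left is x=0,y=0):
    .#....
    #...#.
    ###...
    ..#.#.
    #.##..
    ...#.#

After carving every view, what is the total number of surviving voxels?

|visual hull| = 50

full grid |V| = 216
carve view 1 (along y, XZ-mask fill 23/36): 138 voxels remain
carve view 2 (along z, XY-mask fill 13/36): 50 voxels remain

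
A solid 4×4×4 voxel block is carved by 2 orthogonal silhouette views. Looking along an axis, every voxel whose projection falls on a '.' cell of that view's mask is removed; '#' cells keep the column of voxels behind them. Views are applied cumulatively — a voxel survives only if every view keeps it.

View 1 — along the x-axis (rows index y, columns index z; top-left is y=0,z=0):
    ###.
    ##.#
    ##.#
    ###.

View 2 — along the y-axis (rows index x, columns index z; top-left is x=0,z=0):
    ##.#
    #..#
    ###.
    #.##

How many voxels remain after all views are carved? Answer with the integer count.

start: 4×4×4 = 64 voxels
  1. axis=0 (YZ plane), |mask|=12  ⇒  voxels=48
  2. axis=1 (XZ plane), |mask|=11  ⇒  voxels=34

|visual hull| = 34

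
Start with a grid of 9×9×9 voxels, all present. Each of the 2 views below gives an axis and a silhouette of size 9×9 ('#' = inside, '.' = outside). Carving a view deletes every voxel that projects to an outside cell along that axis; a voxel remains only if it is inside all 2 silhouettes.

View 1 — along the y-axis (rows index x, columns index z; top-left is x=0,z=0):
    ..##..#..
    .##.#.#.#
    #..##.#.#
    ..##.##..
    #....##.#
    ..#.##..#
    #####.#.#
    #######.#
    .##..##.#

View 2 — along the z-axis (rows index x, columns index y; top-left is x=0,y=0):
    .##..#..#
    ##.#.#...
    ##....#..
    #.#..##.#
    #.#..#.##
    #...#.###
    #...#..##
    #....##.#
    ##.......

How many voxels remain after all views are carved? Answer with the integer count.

177 voxels

before carving: 729 voxels (9×9×9)
after view 1 [y-axis, 45 of 81 cells solid] → remaining = 405
after view 2 [z-axis, 36 of 81 cells solid] → remaining = 177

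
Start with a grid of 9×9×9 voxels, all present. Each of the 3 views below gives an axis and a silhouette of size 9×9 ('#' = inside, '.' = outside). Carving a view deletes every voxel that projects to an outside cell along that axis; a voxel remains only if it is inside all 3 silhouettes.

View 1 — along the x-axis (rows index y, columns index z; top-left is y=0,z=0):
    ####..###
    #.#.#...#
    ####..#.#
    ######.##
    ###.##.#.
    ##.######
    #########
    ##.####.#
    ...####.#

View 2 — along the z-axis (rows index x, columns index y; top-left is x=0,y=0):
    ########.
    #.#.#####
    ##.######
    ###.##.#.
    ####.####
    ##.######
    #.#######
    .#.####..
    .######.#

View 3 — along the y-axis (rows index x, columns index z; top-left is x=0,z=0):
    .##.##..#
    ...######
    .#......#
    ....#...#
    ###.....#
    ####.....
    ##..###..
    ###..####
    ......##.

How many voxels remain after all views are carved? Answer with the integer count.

before carving: 729 voxels (9×9×9)
  1. axis=0 (YZ plane), |mask|=60  ⇒  voxels=540
  2. axis=2 (XY plane), |mask|=65  ⇒  voxels=440
  3. axis=1 (XZ plane), |mask|=37  ⇒  voxels=202

202 voxels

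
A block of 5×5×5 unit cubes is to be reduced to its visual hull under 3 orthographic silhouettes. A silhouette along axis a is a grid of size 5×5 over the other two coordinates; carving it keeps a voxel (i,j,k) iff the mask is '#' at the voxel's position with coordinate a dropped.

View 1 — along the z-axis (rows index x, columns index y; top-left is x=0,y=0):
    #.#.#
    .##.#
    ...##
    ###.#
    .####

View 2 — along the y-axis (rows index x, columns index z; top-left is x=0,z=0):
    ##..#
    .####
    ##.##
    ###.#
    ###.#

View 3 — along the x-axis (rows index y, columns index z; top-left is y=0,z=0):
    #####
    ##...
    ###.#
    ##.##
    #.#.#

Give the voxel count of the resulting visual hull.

45 voxels

initial block: 5^3 = 125
[1] z-view keeps 16 columns → grid now 80
[2] y-view keeps 19 columns → grid now 61
[3] x-view keeps 18 columns → grid now 45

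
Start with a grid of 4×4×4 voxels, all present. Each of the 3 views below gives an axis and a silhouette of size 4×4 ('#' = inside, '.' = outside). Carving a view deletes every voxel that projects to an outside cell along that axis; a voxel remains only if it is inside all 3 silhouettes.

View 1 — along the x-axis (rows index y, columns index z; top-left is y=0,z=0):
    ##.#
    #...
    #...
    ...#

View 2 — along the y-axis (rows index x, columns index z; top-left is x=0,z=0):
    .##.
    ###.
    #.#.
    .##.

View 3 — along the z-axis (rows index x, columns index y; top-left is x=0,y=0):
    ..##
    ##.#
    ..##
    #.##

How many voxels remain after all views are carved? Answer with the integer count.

|visual hull| = 5

full grid |V| = 64
V1 x: intersect with YZ mask (6 set) -- 24 left
V2 y: intersect with XZ mask (9 set) -- 9 left
V3 z: intersect with XY mask (10 set) -- 5 left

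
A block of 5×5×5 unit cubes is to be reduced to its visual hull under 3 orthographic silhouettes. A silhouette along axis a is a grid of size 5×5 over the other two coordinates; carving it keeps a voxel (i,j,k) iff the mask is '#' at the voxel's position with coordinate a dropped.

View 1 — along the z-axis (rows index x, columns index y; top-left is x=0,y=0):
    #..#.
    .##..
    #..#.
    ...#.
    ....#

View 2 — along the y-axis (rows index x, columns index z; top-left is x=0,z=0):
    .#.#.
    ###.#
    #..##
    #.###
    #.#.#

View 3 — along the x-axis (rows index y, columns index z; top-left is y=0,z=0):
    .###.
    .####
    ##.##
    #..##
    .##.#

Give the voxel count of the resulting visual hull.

voxel count = 18

before carving: 125 voxels (5×5×5)
carve view 1 (along z, XY-mask fill 8/25): 40 voxels remain
carve view 2 (along y, XZ-mask fill 16/25): 25 voxels remain
carve view 3 (along x, YZ-mask fill 17/25): 18 voxels remain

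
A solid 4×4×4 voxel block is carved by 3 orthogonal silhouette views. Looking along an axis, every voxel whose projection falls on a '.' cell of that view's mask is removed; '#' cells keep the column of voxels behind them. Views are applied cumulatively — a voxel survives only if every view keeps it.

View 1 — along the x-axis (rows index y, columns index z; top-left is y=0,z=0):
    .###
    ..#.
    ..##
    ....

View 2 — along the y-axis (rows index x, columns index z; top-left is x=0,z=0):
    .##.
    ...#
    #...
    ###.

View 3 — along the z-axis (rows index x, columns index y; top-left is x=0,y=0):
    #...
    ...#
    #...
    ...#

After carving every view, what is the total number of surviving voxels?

initial block: 4^3 = 64
after view 1 [x-axis, 6 of 16 cells solid] → remaining = 24
after view 2 [y-axis, 7 of 16 cells solid] → remaining = 10
after view 3 [z-axis, 4 of 16 cells solid] → remaining = 2

remaining voxels: 2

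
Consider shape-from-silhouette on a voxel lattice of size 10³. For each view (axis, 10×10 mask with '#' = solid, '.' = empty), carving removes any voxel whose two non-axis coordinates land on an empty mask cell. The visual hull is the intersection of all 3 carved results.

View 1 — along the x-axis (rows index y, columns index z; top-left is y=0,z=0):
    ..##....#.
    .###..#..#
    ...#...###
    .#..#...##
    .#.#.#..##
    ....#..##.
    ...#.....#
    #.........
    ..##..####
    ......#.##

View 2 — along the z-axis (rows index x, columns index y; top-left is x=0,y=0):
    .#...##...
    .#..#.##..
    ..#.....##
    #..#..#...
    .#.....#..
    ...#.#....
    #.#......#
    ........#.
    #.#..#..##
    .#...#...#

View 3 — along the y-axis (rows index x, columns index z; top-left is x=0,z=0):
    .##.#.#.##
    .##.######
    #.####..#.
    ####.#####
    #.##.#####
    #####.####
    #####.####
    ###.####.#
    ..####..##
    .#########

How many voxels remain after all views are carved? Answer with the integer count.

|visual hull| = 81

start: 10×10×10 = 1000 voxels
V1 x: intersect with YZ mask (36 set) -- 360 left
V2 z: intersect with XY mask (29 set) -- 104 left
V3 y: intersect with XZ mask (78 set) -- 81 left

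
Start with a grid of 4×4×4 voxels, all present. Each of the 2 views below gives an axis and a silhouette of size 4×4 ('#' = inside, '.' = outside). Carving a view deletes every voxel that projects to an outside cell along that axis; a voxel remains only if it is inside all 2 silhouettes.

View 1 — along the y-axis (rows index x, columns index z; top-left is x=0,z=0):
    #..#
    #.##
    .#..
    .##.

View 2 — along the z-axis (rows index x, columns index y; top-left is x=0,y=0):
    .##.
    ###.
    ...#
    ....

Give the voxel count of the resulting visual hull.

start: 4×4×4 = 64 voxels
step 1: project along y, AND mask (8/16) → |grid| = 32
step 2: project along z, AND mask (6/16) → |grid| = 14

remaining voxels: 14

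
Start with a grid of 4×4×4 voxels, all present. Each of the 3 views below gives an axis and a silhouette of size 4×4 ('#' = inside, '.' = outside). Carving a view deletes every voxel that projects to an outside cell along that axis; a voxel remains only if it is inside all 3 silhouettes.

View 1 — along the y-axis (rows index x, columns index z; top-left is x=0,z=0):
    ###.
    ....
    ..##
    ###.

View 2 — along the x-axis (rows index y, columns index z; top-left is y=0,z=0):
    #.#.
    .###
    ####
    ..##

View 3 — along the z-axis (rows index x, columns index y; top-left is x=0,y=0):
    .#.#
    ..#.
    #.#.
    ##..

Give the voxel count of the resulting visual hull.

remaining voxels: 10

before carving: 64 voxels (4×4×4)
  1. axis=1 (XZ plane), |mask|=8  ⇒  voxels=32
  2. axis=0 (YZ plane), |mask|=11  ⇒  voxels=23
  3. axis=2 (XY plane), |mask|=7  ⇒  voxels=10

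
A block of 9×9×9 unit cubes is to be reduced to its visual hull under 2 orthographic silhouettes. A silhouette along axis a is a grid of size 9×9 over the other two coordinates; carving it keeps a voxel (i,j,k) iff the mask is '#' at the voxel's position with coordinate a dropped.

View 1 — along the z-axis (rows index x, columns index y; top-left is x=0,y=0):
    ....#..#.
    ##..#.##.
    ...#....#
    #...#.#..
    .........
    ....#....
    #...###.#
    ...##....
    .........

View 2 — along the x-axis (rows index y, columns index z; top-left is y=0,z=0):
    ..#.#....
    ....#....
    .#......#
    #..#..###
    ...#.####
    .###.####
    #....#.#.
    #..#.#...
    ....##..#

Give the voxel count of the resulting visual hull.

|visual hull| = 75

before carving: 729 voxels (9×9×9)
[1] z-view keeps 20 columns → grid now 180
[2] x-view keeps 31 columns → grid now 75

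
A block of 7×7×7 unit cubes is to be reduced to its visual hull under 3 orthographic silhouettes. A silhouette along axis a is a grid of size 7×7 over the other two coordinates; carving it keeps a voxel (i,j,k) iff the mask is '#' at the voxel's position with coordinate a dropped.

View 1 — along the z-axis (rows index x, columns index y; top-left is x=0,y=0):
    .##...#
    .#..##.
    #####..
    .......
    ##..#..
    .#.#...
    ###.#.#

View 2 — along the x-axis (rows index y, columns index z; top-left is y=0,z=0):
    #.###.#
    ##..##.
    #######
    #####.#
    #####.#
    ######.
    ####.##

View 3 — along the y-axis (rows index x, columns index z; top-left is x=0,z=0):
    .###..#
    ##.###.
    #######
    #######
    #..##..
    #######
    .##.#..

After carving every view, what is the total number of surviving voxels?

remaining voxels: 80

before carving: 343 voxels (7×7×7)
step 1: project along z, AND mask (21/49) → |grid| = 147
step 2: project along x, AND mask (40/49) → |grid| = 114
step 3: project along y, AND mask (36/49) → |grid| = 80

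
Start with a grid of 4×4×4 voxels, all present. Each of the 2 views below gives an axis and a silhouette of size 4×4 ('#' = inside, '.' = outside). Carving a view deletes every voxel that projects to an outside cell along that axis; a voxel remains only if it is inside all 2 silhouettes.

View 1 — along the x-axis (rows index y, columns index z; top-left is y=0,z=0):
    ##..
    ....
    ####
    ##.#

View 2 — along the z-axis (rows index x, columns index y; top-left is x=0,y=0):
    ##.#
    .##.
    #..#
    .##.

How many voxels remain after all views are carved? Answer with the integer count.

start: 4×4×4 = 64 voxels
carve view 1 (along x, YZ-mask fill 9/16): 36 voxels remain
carve view 2 (along z, XY-mask fill 9/16): 18 voxels remain

remaining voxels: 18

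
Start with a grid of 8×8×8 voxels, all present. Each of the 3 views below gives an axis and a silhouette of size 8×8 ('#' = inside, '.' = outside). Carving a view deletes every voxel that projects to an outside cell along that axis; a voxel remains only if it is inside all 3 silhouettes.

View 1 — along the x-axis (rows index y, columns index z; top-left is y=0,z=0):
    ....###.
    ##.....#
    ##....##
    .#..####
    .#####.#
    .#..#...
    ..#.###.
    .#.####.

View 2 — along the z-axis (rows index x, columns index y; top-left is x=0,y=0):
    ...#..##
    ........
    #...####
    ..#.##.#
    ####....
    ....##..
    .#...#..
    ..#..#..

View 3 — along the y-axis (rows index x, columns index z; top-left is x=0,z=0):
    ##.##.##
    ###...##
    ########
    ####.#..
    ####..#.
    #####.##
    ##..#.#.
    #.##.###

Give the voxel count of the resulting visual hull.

voxel count = 62

initial block: 8^3 = 512
V1 x: intersect with YZ mask (32 set) -- 256 left
V2 z: intersect with XY mask (22 set) -- 85 left
V3 y: intersect with XZ mask (46 set) -- 62 left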